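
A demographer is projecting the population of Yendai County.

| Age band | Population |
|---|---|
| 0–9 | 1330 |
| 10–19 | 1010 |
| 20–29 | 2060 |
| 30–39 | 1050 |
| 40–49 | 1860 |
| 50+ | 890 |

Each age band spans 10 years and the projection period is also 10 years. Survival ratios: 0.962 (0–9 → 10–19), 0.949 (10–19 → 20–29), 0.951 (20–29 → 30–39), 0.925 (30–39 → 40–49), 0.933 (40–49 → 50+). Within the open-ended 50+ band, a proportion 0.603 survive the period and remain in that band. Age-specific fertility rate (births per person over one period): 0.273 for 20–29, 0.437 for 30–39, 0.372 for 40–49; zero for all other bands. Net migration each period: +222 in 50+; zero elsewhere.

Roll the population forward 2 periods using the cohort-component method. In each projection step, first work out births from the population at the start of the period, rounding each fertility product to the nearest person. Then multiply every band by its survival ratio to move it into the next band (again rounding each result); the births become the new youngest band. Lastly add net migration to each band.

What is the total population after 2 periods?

Call the groups 1 to 6, youngest first.
— Period 1 —
Births: 2060 × 0.273 = 562  |  1050 × 0.437 = 459  |  1860 × 0.372 = 692 — total 1713
Group 2: 1330 × 0.962 = 1279
Group 3: 1010 × 0.949 = 958
Group 4: 2060 × 0.951 = 1959
Group 5: 1050 × 0.925 = 971
Group 6: 1860 × 0.933 + 890 × 0.603 = 1735 + 537 = 2272
Net migration: Group 6 + 222 → 2494
End of period: [1713, 1279, 958, 1959, 971, 2494]
— Period 2 —
Births: 958 × 0.273 = 262  |  1959 × 0.437 = 856  |  971 × 0.372 = 361 — total 1479
Group 2: 1713 × 0.962 = 1648
Group 3: 1279 × 0.949 = 1214
Group 4: 958 × 0.951 = 911
Group 5: 1959 × 0.925 = 1812
Group 6: 971 × 0.933 + 2494 × 0.603 = 906 + 1504 = 2410
Net migration: Group 6 + 222 → 2632
End of period: [1479, 1648, 1214, 911, 1812, 2632]
Total after period 2: 1479 + 1648 + 1214 + 911 + 1812 + 2632 = 9696

9696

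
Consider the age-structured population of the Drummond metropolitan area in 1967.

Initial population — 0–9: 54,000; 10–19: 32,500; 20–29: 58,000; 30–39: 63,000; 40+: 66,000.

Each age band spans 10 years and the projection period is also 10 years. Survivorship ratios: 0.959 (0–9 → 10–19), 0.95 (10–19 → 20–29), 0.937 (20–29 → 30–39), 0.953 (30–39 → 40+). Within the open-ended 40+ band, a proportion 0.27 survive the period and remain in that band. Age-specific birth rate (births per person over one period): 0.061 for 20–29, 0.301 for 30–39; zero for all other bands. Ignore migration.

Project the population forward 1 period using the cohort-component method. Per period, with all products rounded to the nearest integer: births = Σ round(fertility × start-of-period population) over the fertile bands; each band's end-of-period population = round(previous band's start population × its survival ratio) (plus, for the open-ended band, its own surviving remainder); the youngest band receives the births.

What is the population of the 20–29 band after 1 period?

(Groups numbered youngest = 1 to oldest = 5.)
Period 1.
Births: 58000 × 0.061 = 3538  |  63000 × 0.301 = 18963 — total 22501
Group 2: 54000 × 0.959 = 51786
Group 3: 32500 × 0.95 = 30875
Group 4: 58000 × 0.937 = 54346
Group 5: 63000 × 0.953 + 66000 × 0.27 = 60039 + 17820 = 77859
End of period: [22501, 51786, 30875, 54346, 77859]

30875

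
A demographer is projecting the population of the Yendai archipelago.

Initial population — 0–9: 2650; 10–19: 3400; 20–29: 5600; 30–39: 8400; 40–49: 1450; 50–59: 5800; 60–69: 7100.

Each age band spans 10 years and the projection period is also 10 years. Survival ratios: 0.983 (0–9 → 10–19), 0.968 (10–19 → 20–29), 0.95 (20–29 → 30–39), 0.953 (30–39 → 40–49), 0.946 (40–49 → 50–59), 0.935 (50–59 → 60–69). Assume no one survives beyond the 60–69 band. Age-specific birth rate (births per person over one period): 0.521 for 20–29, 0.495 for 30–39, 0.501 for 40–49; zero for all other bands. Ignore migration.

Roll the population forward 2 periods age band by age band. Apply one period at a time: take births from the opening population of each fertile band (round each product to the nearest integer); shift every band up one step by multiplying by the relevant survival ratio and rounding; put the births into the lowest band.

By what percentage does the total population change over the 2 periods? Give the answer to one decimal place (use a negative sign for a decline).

3.5

Numbering the groups 1..7 from youngest to oldest:
Period 1:
Births: 5600 * 0.521 = 2918 ; 8400 * 0.495 = 4158 ; 1450 * 0.501 = 726 ⇒ total 7802
Group 2: 2650 * 0.983 = 2605
Group 3: 3400 * 0.968 = 3291
Group 4: 5600 * 0.95 = 5320
Group 5: 8400 * 0.953 = 8005
Group 6: 1450 * 0.946 = 1372
Group 7: 5800 * 0.935 = 5423
→ [7802, 2605, 3291, 5320, 8005, 1372, 5423]
Period 2:
Births: 3291 * 0.521 = 1715 ; 5320 * 0.495 = 2633 ; 8005 * 0.501 = 4011 ⇒ total 8359
Group 2: 7802 * 0.983 = 7669
Group 3: 2605 * 0.968 = 2522
Group 4: 3291 * 0.95 = 3126
Group 5: 5320 * 0.953 = 5070
Group 6: 8005 * 0.946 = 7573
Group 7: 1372 * 0.935 = 1283
→ [8359, 7669, 2522, 3126, 5070, 7573, 1283]
Total: 34400 → 35602; change = 1202; percentage change = 3.5%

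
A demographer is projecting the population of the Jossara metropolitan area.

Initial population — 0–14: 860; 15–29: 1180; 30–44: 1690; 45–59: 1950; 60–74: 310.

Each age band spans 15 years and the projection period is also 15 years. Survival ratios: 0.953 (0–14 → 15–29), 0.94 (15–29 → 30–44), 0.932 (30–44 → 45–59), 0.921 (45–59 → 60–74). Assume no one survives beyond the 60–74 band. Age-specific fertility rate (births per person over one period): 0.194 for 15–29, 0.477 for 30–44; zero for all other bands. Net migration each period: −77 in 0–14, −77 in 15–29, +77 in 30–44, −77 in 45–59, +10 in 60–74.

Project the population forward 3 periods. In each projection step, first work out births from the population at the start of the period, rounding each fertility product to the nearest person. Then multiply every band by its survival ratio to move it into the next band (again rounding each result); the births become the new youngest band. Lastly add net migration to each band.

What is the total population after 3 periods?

Let group 1 be 0–14 through group 5 = 60–74.
Period 1.
Births: 1180 * 0.194 = 229  |  1690 * 0.477 = 806 — total 1035
Group 2: 860 * 0.953 = 820
Group 3: 1180 * 0.94 = 1109
Group 4: 1690 * 0.932 = 1575
Group 5: 1950 * 0.921 = 1796
Net migration: Group 1 − 77 → 958; Group 2 − 77 → 743; Group 3 + 77 → 1186; Group 4 − 77 → 1498; Group 5 + 10 → 1806
End of period: [958, 743, 1186, 1498, 1806]
Period 2.
Births: 743 * 0.194 = 144  |  1186 * 0.477 = 566 — total 710
Group 2: 958 * 0.953 = 913
Group 3: 743 * 0.94 = 698
Group 4: 1186 * 0.932 = 1105
Group 5: 1498 * 0.921 = 1380
Net migration: Group 1 − 77 → 633; Group 2 − 77 → 836; Group 3 + 77 → 775; Group 4 − 77 → 1028; Group 5 + 10 → 1390
End of period: [633, 836, 775, 1028, 1390]
Period 3.
Births: 836 * 0.194 = 162  |  775 * 0.477 = 370 — total 532
Group 2: 633 * 0.953 = 603
Group 3: 836 * 0.94 = 786
Group 4: 775 * 0.932 = 722
Group 5: 1028 * 0.921 = 947
Net migration: Group 1 − 77 → 455; Group 2 − 77 → 526; Group 3 + 77 → 863; Group 4 − 77 → 645; Group 5 + 10 → 957
End of period: [455, 526, 863, 645, 957]
Total after period 3: 455 + 526 + 863 + 645 + 957 = 3446

3446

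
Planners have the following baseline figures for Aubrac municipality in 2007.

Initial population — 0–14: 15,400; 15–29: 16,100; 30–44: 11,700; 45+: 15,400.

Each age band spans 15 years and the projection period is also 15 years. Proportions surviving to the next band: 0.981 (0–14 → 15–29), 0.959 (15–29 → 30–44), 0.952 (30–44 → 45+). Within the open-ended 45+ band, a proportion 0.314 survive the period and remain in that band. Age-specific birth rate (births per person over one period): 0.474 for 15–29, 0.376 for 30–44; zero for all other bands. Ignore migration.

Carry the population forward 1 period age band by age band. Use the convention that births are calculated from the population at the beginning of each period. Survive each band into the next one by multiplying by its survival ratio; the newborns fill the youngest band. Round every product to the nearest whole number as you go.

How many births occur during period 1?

12030

Numbering the groups 1..4 from youngest to oldest:
Period 1:
Births: 16100 × 0.474 = 7631, 11700 × 0.376 = 4399 — total 12030
Group 2: 15400 × 0.981 = 15107
Group 3: 16100 × 0.959 = 15440
Group 4: 11700 × 0.952 + 15400 × 0.314 = 11138 + 4836 = 15974
→ [12030, 15107, 15440, 15974]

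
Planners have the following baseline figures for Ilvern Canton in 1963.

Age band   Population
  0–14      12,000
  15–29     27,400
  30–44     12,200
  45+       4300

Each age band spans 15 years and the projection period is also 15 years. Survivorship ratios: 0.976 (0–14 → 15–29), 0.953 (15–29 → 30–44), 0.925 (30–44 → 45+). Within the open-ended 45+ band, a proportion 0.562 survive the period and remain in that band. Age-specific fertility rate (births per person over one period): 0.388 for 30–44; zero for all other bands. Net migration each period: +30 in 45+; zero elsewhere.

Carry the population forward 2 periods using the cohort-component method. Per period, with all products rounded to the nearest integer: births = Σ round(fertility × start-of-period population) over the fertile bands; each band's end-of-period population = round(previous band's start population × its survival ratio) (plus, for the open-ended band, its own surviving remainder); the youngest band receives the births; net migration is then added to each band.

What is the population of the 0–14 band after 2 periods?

After projecting period 1:
Births: 12200 × 0.388 = 4734
15–29: 12000 × 0.976 = 11712
30–44: 27400 × 0.953 = 26112
45+: 12200 × 0.925 + 4300 × 0.562 = 11285 + 2417 = 13702
Net migration: 45+ + 30 → 13732
Population now: 0–14=4734, 15–29=11712, 30–44=26112, 45+=13732
After projecting period 2:
Births: 26112 × 0.388 = 10131
15–29: 4734 × 0.976 = 4620
30–44: 11712 × 0.953 = 11162
45+: 26112 × 0.925 + 13732 × 0.562 = 24154 + 7717 = 31871
Net migration: 45+ + 30 → 31901
Population now: 0–14=10131, 15–29=4620, 30–44=11162, 45+=31901

10131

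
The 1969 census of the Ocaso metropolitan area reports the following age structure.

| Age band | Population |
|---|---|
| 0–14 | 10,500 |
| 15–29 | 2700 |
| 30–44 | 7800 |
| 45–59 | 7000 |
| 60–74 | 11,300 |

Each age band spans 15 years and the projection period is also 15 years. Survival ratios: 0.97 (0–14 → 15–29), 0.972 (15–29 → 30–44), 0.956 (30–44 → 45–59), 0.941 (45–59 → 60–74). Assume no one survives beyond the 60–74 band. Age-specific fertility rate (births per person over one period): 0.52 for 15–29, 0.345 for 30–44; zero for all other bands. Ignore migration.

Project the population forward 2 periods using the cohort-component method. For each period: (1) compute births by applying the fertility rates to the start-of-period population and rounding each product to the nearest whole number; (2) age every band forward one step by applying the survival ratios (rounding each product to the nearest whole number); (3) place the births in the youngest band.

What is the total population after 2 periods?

After projecting period 1:
Births: 2700 × 0.52 = 1404  |  7800 × 0.345 = 2691 → 4095
15–29: 10500 × 0.97 = 10185
30–44: 2700 × 0.972 = 2624
45–59: 7800 × 0.956 = 7457
60–74: 7000 × 0.941 = 6587
Giving 4095 / 10185 / 2624 / 7457 / 6587.
After projecting period 2:
Births: 10185 × 0.52 = 5296  |  2624 × 0.345 = 905 → 6201
15–29: 4095 × 0.97 = 3972
30–44: 10185 × 0.972 = 9900
45–59: 2624 × 0.956 = 2509
60–74: 7457 × 0.941 = 7017
Giving 6201 / 3972 / 9900 / 2509 / 7017.
Total after period 2: 6201 + 3972 + 9900 + 2509 + 7017 = 29599

29599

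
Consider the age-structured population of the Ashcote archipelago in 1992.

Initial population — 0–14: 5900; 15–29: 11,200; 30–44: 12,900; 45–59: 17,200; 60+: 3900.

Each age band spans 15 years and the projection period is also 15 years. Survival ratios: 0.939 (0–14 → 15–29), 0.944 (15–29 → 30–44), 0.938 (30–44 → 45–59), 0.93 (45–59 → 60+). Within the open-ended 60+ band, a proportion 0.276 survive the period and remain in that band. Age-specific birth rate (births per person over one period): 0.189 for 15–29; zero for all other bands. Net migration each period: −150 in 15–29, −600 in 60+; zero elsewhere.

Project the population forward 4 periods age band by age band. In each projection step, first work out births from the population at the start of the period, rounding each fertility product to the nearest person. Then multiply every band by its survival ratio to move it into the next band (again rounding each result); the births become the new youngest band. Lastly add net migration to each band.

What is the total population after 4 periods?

Period 1.
Births: 11200 × 0.189 = 2117
15–29: 5900 × 0.939 = 5540
30–44: 11200 × 0.944 = 10573
45–59: 12900 × 0.938 = 12100
60+: 17200 × 0.93 + 3900 × 0.276 = 15996 + 1076 = 17072
Net migration: 15–29 − 150 → 5390; 60+ − 600 → 16472
End of period: [2117, 5390, 10573, 12100, 16472]
Period 2.
Births: 5390 × 0.189 = 1019
15–29: 2117 × 0.939 = 1988
30–44: 5390 × 0.944 = 5088
45–59: 10573 × 0.938 = 9917
60+: 12100 × 0.93 + 16472 × 0.276 = 11253 + 4546 = 15799
Net migration: 15–29 − 150 → 1838; 60+ − 600 → 15199
End of period: [1019, 1838, 5088, 9917, 15199]
Period 3.
Births: 1838 × 0.189 = 347
15–29: 1019 × 0.939 = 957
30–44: 1838 × 0.944 = 1735
45–59: 5088 × 0.938 = 4773
60+: 9917 × 0.93 + 15199 × 0.276 = 9223 + 4195 = 13418
Net migration: 15–29 − 150 → 807; 60+ − 600 → 12818
End of period: [347, 807, 1735, 4773, 12818]
Period 4.
Births: 807 × 0.189 = 153
15–29: 347 × 0.939 = 326
30–44: 807 × 0.944 = 762
45–59: 1735 × 0.938 = 1627
60+: 4773 × 0.93 + 12818 × 0.276 = 4439 + 3538 = 7977
Net migration: 15–29 − 150 → 176; 60+ − 600 → 7377
End of period: [153, 176, 762, 1627, 7377]
Total after period 4: 153 + 176 + 762 + 1627 + 7377 = 10095

10095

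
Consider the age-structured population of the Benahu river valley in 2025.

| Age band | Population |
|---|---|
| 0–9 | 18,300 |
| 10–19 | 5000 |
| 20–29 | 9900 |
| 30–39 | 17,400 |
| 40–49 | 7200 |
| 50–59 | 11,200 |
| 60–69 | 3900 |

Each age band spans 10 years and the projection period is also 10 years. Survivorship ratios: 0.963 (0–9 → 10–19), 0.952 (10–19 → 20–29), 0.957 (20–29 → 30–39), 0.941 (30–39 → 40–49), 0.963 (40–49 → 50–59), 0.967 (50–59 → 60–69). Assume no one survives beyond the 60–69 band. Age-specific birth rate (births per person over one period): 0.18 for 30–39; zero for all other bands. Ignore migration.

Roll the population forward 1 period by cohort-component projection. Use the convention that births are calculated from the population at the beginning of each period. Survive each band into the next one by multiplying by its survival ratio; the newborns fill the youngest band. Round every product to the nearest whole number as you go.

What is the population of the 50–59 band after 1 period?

Period 1:
Births: 17400 × 0.18 = 3132
10–19: 18300 × 0.963 = 17623
20–29: 5000 × 0.952 = 4760
30–39: 9900 × 0.957 = 9474
40–49: 17400 × 0.941 = 16373
50–59: 7200 × 0.963 = 6934
60–69: 11200 × 0.967 = 10830
→ [3132, 17623, 4760, 9474, 16373, 6934, 10830]

6934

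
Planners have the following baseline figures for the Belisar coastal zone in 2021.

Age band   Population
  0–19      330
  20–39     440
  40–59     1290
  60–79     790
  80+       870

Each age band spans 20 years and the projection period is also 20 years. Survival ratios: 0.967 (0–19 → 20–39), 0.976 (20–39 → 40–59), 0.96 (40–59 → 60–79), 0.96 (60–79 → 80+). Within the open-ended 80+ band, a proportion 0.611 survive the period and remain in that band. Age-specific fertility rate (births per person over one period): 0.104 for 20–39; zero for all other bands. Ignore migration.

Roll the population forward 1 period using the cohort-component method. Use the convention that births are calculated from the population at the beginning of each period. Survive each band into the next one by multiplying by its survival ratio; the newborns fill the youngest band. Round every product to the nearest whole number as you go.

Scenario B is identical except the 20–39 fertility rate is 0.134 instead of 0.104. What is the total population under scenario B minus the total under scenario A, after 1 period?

13

Let group 1 be 0–19 through group 5 = 80+.
After projecting period 1:
Births: 440 × 0.104 = 46
Group 2: 330 × 0.967 = 319
Group 3: 440 × 0.976 = 429
Group 4: 1290 × 0.96 = 1238
Group 5: 790 × 0.96 + 870 × 0.611 = 758 + 532 = 1290
End of period: [46, 319, 429, 1238, 1290]
Scenario A total after 1 period: 3322
Scenario B projection —
After projecting period 1:
Births: 440 × 0.134 = 59
Group 2: 330 × 0.967 = 319
Group 3: 440 × 0.976 = 429
Group 4: 1290 × 0.96 = 1238
Group 5: 790 × 0.96 + 870 × 0.611 = 758 + 532 = 1290
End of period: [59, 319, 429, 1238, 1290]
Scenario B total after 1 period: 3335
Difference B − A = 3335 − 3322 = 13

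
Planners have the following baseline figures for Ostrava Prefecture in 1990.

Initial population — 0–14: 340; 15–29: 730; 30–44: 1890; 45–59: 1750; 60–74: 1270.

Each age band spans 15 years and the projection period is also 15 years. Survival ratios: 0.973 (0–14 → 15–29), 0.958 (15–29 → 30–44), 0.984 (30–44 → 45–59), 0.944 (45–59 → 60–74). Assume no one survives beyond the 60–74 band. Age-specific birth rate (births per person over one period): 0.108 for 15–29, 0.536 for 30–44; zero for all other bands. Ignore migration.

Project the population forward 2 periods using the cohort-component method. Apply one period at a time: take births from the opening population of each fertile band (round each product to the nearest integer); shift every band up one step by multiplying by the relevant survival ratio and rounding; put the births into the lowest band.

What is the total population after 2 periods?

After projecting period 1:
Births: 730 × 0.108 = 79  |  1890 × 0.536 = 1013 ⇒ total 1092
15–29: 340 × 0.973 = 331
30–44: 730 × 0.958 = 699
45–59: 1890 × 0.984 = 1860
60–74: 1750 × 0.944 = 1652
Population now: 0–14=1092, 15–29=331, 30–44=699, 45–59=1860, 60–74=1652
After projecting period 2:
Births: 331 × 0.108 = 36  |  699 × 0.536 = 375 ⇒ total 411
15–29: 1092 × 0.973 = 1063
30–44: 331 × 0.958 = 317
45–59: 699 × 0.984 = 688
60–74: 1860 × 0.944 = 1756
Population now: 0–14=411, 15–29=1063, 30–44=317, 45–59=688, 60–74=1756
Total after period 2: 411 + 1063 + 317 + 688 + 1756 = 4235

4235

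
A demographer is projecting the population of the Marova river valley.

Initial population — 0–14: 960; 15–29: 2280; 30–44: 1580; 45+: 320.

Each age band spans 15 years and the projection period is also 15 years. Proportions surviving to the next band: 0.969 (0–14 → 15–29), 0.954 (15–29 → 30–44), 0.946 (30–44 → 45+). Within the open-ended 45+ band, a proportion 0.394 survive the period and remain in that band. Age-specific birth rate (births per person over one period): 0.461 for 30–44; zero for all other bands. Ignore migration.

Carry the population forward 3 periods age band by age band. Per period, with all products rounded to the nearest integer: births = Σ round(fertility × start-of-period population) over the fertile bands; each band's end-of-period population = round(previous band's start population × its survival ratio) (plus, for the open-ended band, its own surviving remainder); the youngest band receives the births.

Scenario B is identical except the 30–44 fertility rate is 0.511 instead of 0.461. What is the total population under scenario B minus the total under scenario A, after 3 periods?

222

After projecting period 1:
Births: 1580 × 0.461 = 728
15–29: 960 × 0.969 = 930
30–44: 2280 × 0.954 = 2175
45+: 1580 × 0.946 + 320 × 0.394 = 1495 + 126 = 1621
Giving 728 / 930 / 2175 / 1621.
After projecting period 2:
Births: 2175 × 0.461 = 1003
15–29: 728 × 0.969 = 705
30–44: 930 × 0.954 = 887
45+: 2175 × 0.946 + 1621 × 0.394 = 2058 + 639 = 2697
Giving 1003 / 705 / 887 / 2697.
After projecting period 3:
Births: 887 × 0.461 = 409
15–29: 1003 × 0.969 = 972
30–44: 705 × 0.954 = 673
45+: 887 × 0.946 + 2697 × 0.394 = 839 + 1063 = 1902
Giving 409 / 972 / 673 / 1902.
Scenario A total after 3 periods: 3956
Scenario B projection —
After projecting period 1:
Births: 1580 × 0.511 = 807
15–29: 960 × 0.969 = 930
30–44: 2280 × 0.954 = 2175
45+: 1580 × 0.946 + 320 × 0.394 = 1495 + 126 = 1621
Giving 807 / 930 / 2175 / 1621.
After projecting period 2:
Births: 2175 × 0.511 = 1111
15–29: 807 × 0.969 = 782
30–44: 930 × 0.954 = 887
45+: 2175 × 0.946 + 1621 × 0.394 = 2058 + 639 = 2697
Giving 1111 / 782 / 887 / 2697.
After projecting period 3:
Births: 887 × 0.511 = 453
15–29: 1111 × 0.969 = 1077
30–44: 782 × 0.954 = 746
45+: 887 × 0.946 + 2697 × 0.394 = 839 + 1063 = 1902
Giving 453 / 1077 / 746 / 1902.
Scenario B total after 3 periods: 4178
Difference B − A = 4178 − 3956 = 222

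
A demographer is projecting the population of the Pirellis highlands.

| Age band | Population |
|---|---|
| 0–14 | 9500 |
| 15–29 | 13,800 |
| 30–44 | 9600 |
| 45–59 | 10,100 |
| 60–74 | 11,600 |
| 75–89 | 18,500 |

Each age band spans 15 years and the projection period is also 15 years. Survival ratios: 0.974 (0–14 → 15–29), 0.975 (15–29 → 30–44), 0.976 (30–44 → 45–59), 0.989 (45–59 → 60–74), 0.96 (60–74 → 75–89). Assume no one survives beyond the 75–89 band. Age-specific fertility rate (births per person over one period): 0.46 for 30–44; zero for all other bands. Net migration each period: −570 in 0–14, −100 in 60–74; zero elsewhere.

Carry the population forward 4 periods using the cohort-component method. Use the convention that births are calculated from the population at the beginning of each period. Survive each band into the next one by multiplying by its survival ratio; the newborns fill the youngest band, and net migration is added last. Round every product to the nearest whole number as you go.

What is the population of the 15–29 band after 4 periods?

Period 1:
Births: 9600 × 0.46 = 4416
15–29: 9500 × 0.974 = 9253
30–44: 13800 × 0.975 = 13455
45–59: 9600 × 0.976 = 9370
60–74: 10100 × 0.989 = 9989
75–89: 11600 × 0.96 = 11136
Net migration: 0–14 − 570 → 3846; 60–74 − 100 → 9889
Giving 3846 / 9253 / 13455 / 9370 / 9889 / 11136.
Period 2:
Births: 13455 × 0.46 = 6189
15–29: 3846 × 0.974 = 3746
30–44: 9253 × 0.975 = 9022
45–59: 13455 × 0.976 = 13132
60–74: 9370 × 0.989 = 9267
75–89: 9889 × 0.96 = 9493
Net migration: 0–14 − 570 → 5619; 60–74 − 100 → 9167
Giving 5619 / 3746 / 9022 / 13132 / 9167 / 9493.
Period 3:
Births: 9022 × 0.46 = 4150
15–29: 5619 × 0.974 = 5473
30–44: 3746 × 0.975 = 3652
45–59: 9022 × 0.976 = 8805
60–74: 13132 × 0.989 = 12988
75–89: 9167 × 0.96 = 8800
Net migration: 0–14 − 570 → 3580; 60–74 − 100 → 12888
Giving 3580 / 5473 / 3652 / 8805 / 12888 / 8800.
Period 4:
Births: 3652 × 0.46 = 1680
15–29: 3580 × 0.974 = 3487
30–44: 5473 × 0.975 = 5336
45–59: 3652 × 0.976 = 3564
60–74: 8805 × 0.989 = 8708
75–89: 12888 × 0.96 = 12372
Net migration: 0–14 − 570 → 1110; 60–74 − 100 → 8608
Giving 1110 / 3487 / 5336 / 3564 / 8608 / 12372.

3487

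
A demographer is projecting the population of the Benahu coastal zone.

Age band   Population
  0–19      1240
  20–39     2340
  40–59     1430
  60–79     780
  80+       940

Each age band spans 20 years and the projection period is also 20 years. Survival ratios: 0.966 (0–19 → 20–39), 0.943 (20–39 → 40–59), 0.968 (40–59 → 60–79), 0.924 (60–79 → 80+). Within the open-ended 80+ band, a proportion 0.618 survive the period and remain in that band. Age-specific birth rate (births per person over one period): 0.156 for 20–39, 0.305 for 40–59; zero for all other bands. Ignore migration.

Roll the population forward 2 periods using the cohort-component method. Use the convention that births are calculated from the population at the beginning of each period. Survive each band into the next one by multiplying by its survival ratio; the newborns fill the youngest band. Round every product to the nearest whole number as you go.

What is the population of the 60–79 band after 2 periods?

2136

Period 1:
Births: 2340 × 0.156 = 365, 1430 × 0.305 = 436 — total 801
20–39: 1240 × 0.966 = 1198
40–59: 2340 × 0.943 = 2207
60–79: 1430 × 0.968 = 1384
80+: 780 × 0.924 + 940 × 0.618 = 721 + 581 = 1302
→ [801, 1198, 2207, 1384, 1302]
Period 2:
Births: 1198 × 0.156 = 187, 2207 × 0.305 = 673 — total 860
20–39: 801 × 0.966 = 774
40–59: 1198 × 0.943 = 1130
60–79: 2207 × 0.968 = 2136
80+: 1384 × 0.924 + 1302 × 0.618 = 1279 + 805 = 2084
→ [860, 774, 1130, 2136, 2084]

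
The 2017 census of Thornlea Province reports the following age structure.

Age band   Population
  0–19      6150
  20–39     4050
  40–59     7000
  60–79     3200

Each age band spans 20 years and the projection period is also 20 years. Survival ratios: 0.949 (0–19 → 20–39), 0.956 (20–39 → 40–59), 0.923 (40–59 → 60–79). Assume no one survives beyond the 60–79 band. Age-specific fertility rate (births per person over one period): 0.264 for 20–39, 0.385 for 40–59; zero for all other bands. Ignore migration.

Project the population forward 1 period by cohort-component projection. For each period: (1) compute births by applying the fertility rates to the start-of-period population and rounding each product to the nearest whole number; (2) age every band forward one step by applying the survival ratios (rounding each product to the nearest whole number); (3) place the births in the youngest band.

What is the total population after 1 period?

19933

(Groups numbered youngest = 1 to oldest = 4.)
Period 1:
Births: 4050 × 0.264 = 1069  |  7000 × 0.385 = 2695 — total 3764
Group 2: 6150 × 0.949 = 5836
Group 3: 4050 × 0.956 = 3872
Group 4: 7000 × 0.923 = 6461
Giving 3764 / 5836 / 3872 / 6461.
Total after period 1: 3764 + 5836 + 3872 + 6461 = 19933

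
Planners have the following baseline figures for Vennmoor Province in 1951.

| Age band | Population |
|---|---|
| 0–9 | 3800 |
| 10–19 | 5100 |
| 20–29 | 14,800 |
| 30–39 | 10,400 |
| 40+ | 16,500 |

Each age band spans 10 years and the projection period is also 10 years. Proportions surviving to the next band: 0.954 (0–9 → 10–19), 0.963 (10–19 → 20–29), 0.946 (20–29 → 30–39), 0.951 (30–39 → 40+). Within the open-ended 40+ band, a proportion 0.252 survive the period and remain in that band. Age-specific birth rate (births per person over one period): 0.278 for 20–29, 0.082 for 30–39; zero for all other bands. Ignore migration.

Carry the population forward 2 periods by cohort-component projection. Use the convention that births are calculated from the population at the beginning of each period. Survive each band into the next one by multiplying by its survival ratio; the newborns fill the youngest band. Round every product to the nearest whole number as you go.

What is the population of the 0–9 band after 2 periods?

Let group 1 be 0–9 through group 5 = 40+.
Period 1.
Births: 14800 × 0.278 = 4114, 10400 × 0.082 = 853 → 4967
Group 2: 3800 × 0.954 = 3625
Group 3: 5100 × 0.963 = 4911
Group 4: 14800 × 0.946 = 14001
Group 5: 10400 × 0.951 + 16500 × 0.252 = 9890 + 4158 = 14048
Giving 4967 / 3625 / 4911 / 14001 / 14048.
Period 2.
Births: 4911 × 0.278 = 1365, 14001 × 0.082 = 1148 → 2513
Group 2: 4967 × 0.954 = 4739
Group 3: 3625 × 0.963 = 3491
Group 4: 4911 × 0.946 = 4646
Group 5: 14001 × 0.951 + 14048 × 0.252 = 13315 + 3540 = 16855
Giving 2513 / 4739 / 3491 / 4646 / 16855.

2513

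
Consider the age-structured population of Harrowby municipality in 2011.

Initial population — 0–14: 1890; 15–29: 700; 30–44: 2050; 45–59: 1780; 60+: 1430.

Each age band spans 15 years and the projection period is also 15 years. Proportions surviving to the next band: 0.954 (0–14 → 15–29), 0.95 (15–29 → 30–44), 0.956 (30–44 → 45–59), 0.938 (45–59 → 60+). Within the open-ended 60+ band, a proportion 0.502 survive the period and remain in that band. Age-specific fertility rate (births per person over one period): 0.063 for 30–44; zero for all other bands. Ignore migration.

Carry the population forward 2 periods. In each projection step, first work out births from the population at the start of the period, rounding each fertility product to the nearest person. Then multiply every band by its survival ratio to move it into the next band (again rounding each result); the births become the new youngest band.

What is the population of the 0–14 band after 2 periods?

Call the bands 1 to 5, youngest first.
After projecting period 1:
Births: 2050 × 0.063 = 129
Band 2: 1890 × 0.954 = 1803
Band 3: 700 × 0.95 = 665
Band 4: 2050 × 0.956 = 1960
Band 5: 1780 × 0.938 + 1430 × 0.502 = 1670 + 718 = 2388
End of period: [129, 1803, 665, 1960, 2388]
After projecting period 2:
Births: 665 × 0.063 = 42
Band 2: 129 × 0.954 = 123
Band 3: 1803 × 0.95 = 1713
Band 4: 665 × 0.956 = 636
Band 5: 1960 × 0.938 + 2388 × 0.502 = 1838 + 1199 = 3037
End of period: [42, 123, 1713, 636, 3037]

42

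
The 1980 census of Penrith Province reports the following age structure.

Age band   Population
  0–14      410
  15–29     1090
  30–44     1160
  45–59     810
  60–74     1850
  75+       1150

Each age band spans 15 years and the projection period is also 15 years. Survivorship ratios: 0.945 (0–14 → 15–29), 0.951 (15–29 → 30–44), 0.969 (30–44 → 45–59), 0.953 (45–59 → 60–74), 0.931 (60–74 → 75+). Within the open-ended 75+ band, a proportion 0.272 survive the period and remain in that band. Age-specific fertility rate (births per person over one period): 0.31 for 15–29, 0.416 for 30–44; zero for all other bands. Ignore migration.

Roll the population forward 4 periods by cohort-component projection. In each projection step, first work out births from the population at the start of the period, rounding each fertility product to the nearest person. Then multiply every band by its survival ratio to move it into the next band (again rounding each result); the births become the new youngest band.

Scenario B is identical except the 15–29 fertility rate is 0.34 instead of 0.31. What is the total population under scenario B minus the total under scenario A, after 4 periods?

102

— Period 1 —
Births: 1090 × 0.31 = 338  |  1160 × 0.416 = 483 → total 821
15–29: 410 × 0.945 = 387
30–44: 1090 × 0.951 = 1037
45–59: 1160 × 0.969 = 1124
60–74: 810 × 0.953 = 772
75+: 1850 × 0.931 + 1150 × 0.272 = 1722 + 313 = 2035
→ [821, 387, 1037, 1124, 772, 2035]
— Period 2 —
Births: 387 × 0.31 = 120  |  1037 × 0.416 = 431 → total 551
15–29: 821 × 0.945 = 776
30–44: 387 × 0.951 = 368
45–59: 1037 × 0.969 = 1005
60–74: 1124 × 0.953 = 1071
75+: 772 × 0.931 + 2035 × 0.272 = 719 + 554 = 1273
→ [551, 776, 368, 1005, 1071, 1273]
— Period 3 —
Births: 776 × 0.31 = 241  |  368 × 0.416 = 153 → total 394
15–29: 551 × 0.945 = 521
30–44: 776 × 0.951 = 738
45–59: 368 × 0.969 = 357
60–74: 1005 × 0.953 = 958
75+: 1071 × 0.931 + 1273 × 0.272 = 997 + 346 = 1343
→ [394, 521, 738, 357, 958, 1343]
— Period 4 —
Births: 521 × 0.31 = 162  |  738 × 0.416 = 307 → total 469
15–29: 394 × 0.945 = 372
30–44: 521 × 0.951 = 495
45–59: 738 × 0.969 = 715
60–74: 357 × 0.953 = 340
75+: 958 × 0.931 + 1343 × 0.272 = 892 + 365 = 1257
→ [469, 372, 495, 715, 340, 1257]
Scenario A total after 4 periods: 3648
Scenario B projection —
— Period 1 —
Births: 1090 × 0.34 = 371  |  1160 × 0.416 = 483 → total 854
15–29: 410 × 0.945 = 387
30–44: 1090 × 0.951 = 1037
45–59: 1160 × 0.969 = 1124
60–74: 810 × 0.953 = 772
75+: 1850 × 0.931 + 1150 × 0.272 = 1722 + 313 = 2035
→ [854, 387, 1037, 1124, 772, 2035]
— Period 2 —
Births: 387 × 0.34 = 132  |  1037 × 0.416 = 431 → total 563
15–29: 854 × 0.945 = 807
30–44: 387 × 0.951 = 368
45–59: 1037 × 0.969 = 1005
60–74: 1124 × 0.953 = 1071
75+: 772 × 0.931 + 2035 × 0.272 = 719 + 554 = 1273
→ [563, 807, 368, 1005, 1071, 1273]
— Period 3 —
Births: 807 × 0.34 = 274  |  368 × 0.416 = 153 → total 427
15–29: 563 × 0.945 = 532
30–44: 807 × 0.951 = 767
45–59: 368 × 0.969 = 357
60–74: 1005 × 0.953 = 958
75+: 1071 × 0.931 + 1273 × 0.272 = 997 + 346 = 1343
→ [427, 532, 767, 357, 958, 1343]
— Period 4 —
Births: 532 × 0.34 = 181  |  767 × 0.416 = 319 → total 500
15–29: 427 × 0.945 = 404
30–44: 532 × 0.951 = 506
45–59: 767 × 0.969 = 743
60–74: 357 × 0.953 = 340
75+: 958 × 0.931 + 1343 × 0.272 = 892 + 365 = 1257
→ [500, 404, 506, 743, 340, 1257]
Scenario B total after 4 periods: 3750
Difference B − A = 3750 − 3648 = 102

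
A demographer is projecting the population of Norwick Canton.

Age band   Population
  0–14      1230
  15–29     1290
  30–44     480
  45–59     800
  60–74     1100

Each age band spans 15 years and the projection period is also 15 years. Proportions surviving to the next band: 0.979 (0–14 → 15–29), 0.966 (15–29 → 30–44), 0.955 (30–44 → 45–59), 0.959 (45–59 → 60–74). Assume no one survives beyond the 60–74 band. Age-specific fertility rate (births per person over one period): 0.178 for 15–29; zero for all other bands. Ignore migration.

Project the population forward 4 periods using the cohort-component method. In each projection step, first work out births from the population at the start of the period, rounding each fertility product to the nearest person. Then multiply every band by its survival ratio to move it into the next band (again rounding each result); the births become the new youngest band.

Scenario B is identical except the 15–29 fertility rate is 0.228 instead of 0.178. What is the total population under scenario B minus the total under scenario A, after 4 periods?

Period 1.
Births: 1290 * 0.178 = 230
15–29: 1230 * 0.979 = 1204
30–44: 1290 * 0.966 = 1246
45–59: 480 * 0.955 = 458
60–74: 800 * 0.959 = 767
Giving 230 / 1204 / 1246 / 458 / 767.
Period 2.
Births: 1204 * 0.178 = 214
15–29: 230 * 0.979 = 225
30–44: 1204 * 0.966 = 1163
45–59: 1246 * 0.955 = 1190
60–74: 458 * 0.959 = 439
Giving 214 / 225 / 1163 / 1190 / 439.
Period 3.
Births: 225 * 0.178 = 40
15–29: 214 * 0.979 = 210
30–44: 225 * 0.966 = 217
45–59: 1163 * 0.955 = 1111
60–74: 1190 * 0.959 = 1141
Giving 40 / 210 / 217 / 1111 / 1141.
Period 4.
Births: 210 * 0.178 = 37
15–29: 40 * 0.979 = 39
30–44: 210 * 0.966 = 203
45–59: 217 * 0.955 = 207
60–74: 1111 * 0.959 = 1065
Giving 37 / 39 / 203 / 207 / 1065.
Scenario A total after 4 periods: 1551
Scenario B projection —
Period 1.
Births: 1290 * 0.228 = 294
15–29: 1230 * 0.979 = 1204
30–44: 1290 * 0.966 = 1246
45–59: 480 * 0.955 = 458
60–74: 800 * 0.959 = 767
Giving 294 / 1204 / 1246 / 458 / 767.
Period 2.
Births: 1204 * 0.228 = 275
15–29: 294 * 0.979 = 288
30–44: 1204 * 0.966 = 1163
45–59: 1246 * 0.955 = 1190
60–74: 458 * 0.959 = 439
Giving 275 / 288 / 1163 / 1190 / 439.
Period 3.
Births: 288 * 0.228 = 66
15–29: 275 * 0.979 = 269
30–44: 288 * 0.966 = 278
45–59: 1163 * 0.955 = 1111
60–74: 1190 * 0.959 = 1141
Giving 66 / 269 / 278 / 1111 / 1141.
Period 4.
Births: 269 * 0.228 = 61
15–29: 66 * 0.979 = 65
30–44: 269 * 0.966 = 260
45–59: 278 * 0.955 = 265
60–74: 1111 * 0.959 = 1065
Giving 61 / 65 / 260 / 265 / 1065.
Scenario B total after 4 periods: 1716
Difference B − A = 1716 − 1551 = 165

165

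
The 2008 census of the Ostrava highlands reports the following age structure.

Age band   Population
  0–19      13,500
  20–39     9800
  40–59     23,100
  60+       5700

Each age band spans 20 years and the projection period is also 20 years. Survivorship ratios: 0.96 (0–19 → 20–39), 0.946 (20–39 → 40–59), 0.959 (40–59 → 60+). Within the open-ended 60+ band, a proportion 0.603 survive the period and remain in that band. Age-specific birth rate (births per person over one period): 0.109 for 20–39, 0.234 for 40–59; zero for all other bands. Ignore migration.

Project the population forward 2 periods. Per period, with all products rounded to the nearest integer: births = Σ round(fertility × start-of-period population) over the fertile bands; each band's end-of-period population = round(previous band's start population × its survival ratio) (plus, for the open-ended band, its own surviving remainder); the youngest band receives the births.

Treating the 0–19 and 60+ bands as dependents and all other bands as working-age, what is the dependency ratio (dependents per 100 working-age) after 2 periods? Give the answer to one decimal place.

151.0

Let group 1 be 0–19 through group 4 = 60+.
— Period 1 —
Births: 9800 * 0.109 = 1068  |  23100 * 0.234 = 5405 ⇒ total 6473
Group 2: 13500 * 0.96 = 12960
Group 3: 9800 * 0.946 = 9271
Group 4: 23100 * 0.959 + 5700 * 0.603 = 22153 + 3437 = 25590
→ [6473, 12960, 9271, 25590]
— Period 2 —
Births: 12960 * 0.109 = 1413  |  9271 * 0.234 = 2169 ⇒ total 3582
Group 2: 6473 * 0.96 = 6214
Group 3: 12960 * 0.946 = 12260
Group 4: 9271 * 0.959 + 25590 * 0.603 = 8891 + 15431 = 24322
→ [3582, 6214, 12260, 24322]
Dependents (band 0–19 + band 60+) = 3582 + 24322 = 27904; working-age = 18474; ratio = 27904/18474 × 100 = 151.0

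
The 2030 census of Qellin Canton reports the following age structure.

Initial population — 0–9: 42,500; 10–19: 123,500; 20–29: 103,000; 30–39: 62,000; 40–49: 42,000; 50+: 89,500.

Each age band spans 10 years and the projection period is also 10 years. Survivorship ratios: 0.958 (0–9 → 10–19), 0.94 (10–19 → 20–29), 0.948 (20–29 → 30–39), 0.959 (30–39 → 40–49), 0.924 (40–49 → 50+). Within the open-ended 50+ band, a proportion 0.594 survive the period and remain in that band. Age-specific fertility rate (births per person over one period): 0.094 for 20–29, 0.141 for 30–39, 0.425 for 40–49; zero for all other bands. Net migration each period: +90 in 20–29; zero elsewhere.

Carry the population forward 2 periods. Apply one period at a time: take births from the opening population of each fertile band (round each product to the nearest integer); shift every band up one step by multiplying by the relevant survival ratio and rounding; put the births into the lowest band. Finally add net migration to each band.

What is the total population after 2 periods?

Numbering the bands 1..6 from youngest to oldest:
— Period 1 —
Births: 103000 × 0.094 = 9682 ; 62000 × 0.141 = 8742 ; 42000 × 0.425 = 17850 → total 36274
Band 2: 42500 × 0.958 = 40715
Band 3: 123500 × 0.94 = 116090
Band 4: 103000 × 0.948 = 97644
Band 5: 62000 × 0.959 = 59458
Band 6: 42000 × 0.924 + 89500 × 0.594 = 38808 + 53163 = 91971
Net migration: Band 3 + 90 → 116180
End of period: [36274, 40715, 116180, 97644, 59458, 91971]
— Period 2 —
Births: 116180 × 0.094 = 10921 ; 97644 × 0.141 = 13768 ; 59458 × 0.425 = 25270 → total 49959
Band 2: 36274 × 0.958 = 34750
Band 3: 40715 × 0.94 = 38272
Band 4: 116180 × 0.948 = 110139
Band 5: 97644 × 0.959 = 93641
Band 6: 59458 × 0.924 + 91971 × 0.594 = 54939 + 54631 = 109570
Net migration: Band 3 + 90 → 38362
End of period: [49959, 34750, 38362, 110139, 93641, 109570]
Total after period 2: 49959 + 34750 + 38362 + 110139 + 93641 + 109570 = 436421

436421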